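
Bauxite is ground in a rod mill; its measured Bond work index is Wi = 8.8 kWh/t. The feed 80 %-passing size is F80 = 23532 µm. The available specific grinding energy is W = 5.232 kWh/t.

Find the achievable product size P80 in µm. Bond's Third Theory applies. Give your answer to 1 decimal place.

Bond:  W = 10 Wi (1/√P − 1/√F)
1/√P80 = 1/√F80 + W/(10·Wi)
  = 5.2320/(10·8.8) + 1/√23532 = 0.059455 + 0.006519 = 0.065973
P80 = (1/0.065973)² = 15.1576² = 229.75 µm

P80 = 229.8 µm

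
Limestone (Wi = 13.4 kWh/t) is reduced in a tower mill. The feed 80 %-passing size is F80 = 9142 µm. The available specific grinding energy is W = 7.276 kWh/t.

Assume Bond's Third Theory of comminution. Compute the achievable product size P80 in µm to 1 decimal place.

W = 10 Wi (1/√P80 − 1/√F80)  [Bond]
⇒ 1/√P80 = W/(10 Wi) + 1/√F80
  = 7.2760/(10·13.4) + 1/√9142 = 0.054299 + 0.010459 = 0.064757
P80 = (1/0.064757)² = 15.4423² = 238.46 µm

P80 = 238.5 µm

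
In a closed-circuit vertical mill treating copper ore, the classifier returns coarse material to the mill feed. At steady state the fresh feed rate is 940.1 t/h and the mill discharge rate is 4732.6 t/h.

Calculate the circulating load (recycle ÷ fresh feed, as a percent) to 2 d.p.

Mill node: discharge = fresh + recycle.
R = M − F = 4732.6 − 940.1 = 3792.5 t/h
CL = 100·R/F = 100·3792.5/940.1 = 403.41 %

CL = 403.41 %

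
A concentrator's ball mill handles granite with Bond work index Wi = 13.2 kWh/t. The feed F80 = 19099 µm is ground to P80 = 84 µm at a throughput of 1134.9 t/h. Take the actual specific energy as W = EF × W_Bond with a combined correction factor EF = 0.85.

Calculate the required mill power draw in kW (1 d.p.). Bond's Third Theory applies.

W = 10 Wi / √P80 − 10 Wi / √F80
W = 10·13.2·(1/√84 − 1/√19099) = 10·13.2·(0.101873) = 13.4472 kWh/t
With EF = 0.85: W = 13.4472·0.85 = 11.4302 kWh/t
P_mill = W·ṁ = 11.4302·1134.9 = 12972.1 kW

P = 12972.1 kW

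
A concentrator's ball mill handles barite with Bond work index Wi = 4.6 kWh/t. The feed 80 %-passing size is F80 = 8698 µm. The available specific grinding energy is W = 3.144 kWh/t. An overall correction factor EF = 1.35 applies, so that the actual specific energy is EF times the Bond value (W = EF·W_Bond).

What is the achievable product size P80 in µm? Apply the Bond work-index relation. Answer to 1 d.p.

W = 10·Wi·[P80^(−½) − F80^(−½)]
W_Bond = W / EF = 3.144 / 1.35 = 2.3289 kWh/t
⇒ 1/√P80 = W_Bond/(10·Wi) + 1/√F80
  = 2.3289/(10·4.6) + 1/√8698 = 0.050628 + 0.010722 = 0.061350
P80 = (1/0.061350)² = 16.2998² = 265.68 µm

P80 = 265.7 µm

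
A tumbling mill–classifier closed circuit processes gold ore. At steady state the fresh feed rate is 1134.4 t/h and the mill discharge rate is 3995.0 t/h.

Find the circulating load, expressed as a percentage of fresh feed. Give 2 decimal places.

Discharge = new feed + return, hence
R = M − F = 3995.0 − 1134.4 = 2860.6 t/h
CL = 100·R/F = 100·2860.6/1134.4 = 252.17 %

CL = 252.17 %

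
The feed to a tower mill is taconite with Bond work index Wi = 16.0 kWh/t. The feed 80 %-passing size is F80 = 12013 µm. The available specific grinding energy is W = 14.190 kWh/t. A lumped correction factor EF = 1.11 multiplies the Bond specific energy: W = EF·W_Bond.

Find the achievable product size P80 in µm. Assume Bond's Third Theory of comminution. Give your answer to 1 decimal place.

W = 10 Wi (P80^-0.5 − F80^-0.5)
W_Bond = W / EF = 14.190 / 1.11 = 12.7838 kWh/t
⇒ 1/√P80 = W_Bond/(10 Wi) + 1/√F80
  = 12.7838/(10·16.0) + 1/√12013 = 0.079899 + 0.009124 = 0.089022
P80 = (1/0.089022)² = 11.2331² = 126.18 µm

P80 = 126.2 µm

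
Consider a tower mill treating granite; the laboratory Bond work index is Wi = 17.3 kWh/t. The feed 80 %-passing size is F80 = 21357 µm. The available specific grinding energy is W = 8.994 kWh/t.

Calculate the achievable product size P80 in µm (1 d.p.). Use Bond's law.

P80 = 288.9 µm

W = 10·Wi·[P80^(−½) − F80^(−½)]
P80^(−½) = W/(10 Wi) + F80^(−½)
  = 8.9940/(10·17.3) + 1/√21357 = 0.051988 + 0.006843 = 0.058831
P80 = (1/0.058831)² = 16.9978² = 288.92 µm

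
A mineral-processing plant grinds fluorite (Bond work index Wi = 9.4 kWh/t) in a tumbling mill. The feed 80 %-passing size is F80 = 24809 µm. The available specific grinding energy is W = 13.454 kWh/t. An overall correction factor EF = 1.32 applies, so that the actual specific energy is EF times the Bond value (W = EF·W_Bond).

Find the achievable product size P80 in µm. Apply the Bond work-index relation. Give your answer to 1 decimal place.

P80 = 75.9 µm

W = 10·Wi·[P80^(−½) − F80^(−½)]
W_Bond = W / EF = 13.454 / 1.32 = 10.1924 kWh/t
P80^-0.5 = F80^-0.5 + W_Bond/(10 Wi)
  = 10.1924/(10·9.4) + 1/√24809 = 0.108430 + 0.006349 = 0.114779
P80 = (1/0.114779)² = 8.7124² = 75.91 µm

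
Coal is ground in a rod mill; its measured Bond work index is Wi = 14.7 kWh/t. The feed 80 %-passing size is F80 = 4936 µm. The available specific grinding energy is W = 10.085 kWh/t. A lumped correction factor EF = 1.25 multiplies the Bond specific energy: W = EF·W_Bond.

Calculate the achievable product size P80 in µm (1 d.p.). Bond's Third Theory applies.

Bond:  W = 10 Wi (1/√P − 1/√F)
W_Bond = W / EF = 10.085 / 1.25 = 8.0680 kWh/t
⇒ 1/√P80 = W_Bond/(10 Wi) + 1/√F80
  = 8.0680/(10·14.7) + 1/√4936 = 0.054884 + 0.014234 = 0.069118
P80 = (1/0.069118)² = 14.4680² = 209.32 µm

P80 = 209.3 µm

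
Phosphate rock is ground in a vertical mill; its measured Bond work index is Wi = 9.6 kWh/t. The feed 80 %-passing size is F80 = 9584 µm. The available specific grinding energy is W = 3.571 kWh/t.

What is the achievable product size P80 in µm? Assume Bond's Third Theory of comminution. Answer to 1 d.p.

Bond:  W = 10 Wi (1/√P − 1/√F)
P80^(−½) = W/(10 Wi) + F80^(−½)
  = 3.5710/(10·9.6) + 1/√9584 = 0.037198 + 0.010215 = 0.047413
P80 = (1/0.047413)² = 21.0914² = 444.85 µm

P80 = 444.8 µm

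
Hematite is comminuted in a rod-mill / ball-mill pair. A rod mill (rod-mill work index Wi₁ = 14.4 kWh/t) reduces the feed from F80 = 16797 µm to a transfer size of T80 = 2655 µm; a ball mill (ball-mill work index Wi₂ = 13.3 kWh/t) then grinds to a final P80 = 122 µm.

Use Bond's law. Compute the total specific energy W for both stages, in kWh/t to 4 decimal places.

W_Bond = 10·Wi·(1/√P₈₀ − 1/√F₈₀)
Stage 1 (16797→2655 µm, Wi₁=14.4): W₁ = 10·14.4·(0.019407 − 0.007716) = 1.6836 kWh/t
Stage 2 (2655→122 µm, Wi₂=13.3): W₂ = 10·13.3·(0.090536 − 0.019407) = 9.4601 kWh/t
W = W₁ + W₂ = 1.6836 + 9.4601 = 11.1437 kWh/t

W = 11.1437 kWh/t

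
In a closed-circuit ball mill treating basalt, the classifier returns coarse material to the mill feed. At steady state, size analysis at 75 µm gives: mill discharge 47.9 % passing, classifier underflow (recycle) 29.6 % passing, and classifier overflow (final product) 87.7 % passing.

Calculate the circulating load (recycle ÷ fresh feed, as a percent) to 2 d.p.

CL = 217.49 %

Let r = R/F. Size balance at 75 µm:
(1+r)·d = r·u + o ⇒ r = (o−d)/(d−u)
r = (87.7 − 47.9)/(47.9 − 29.6) = 39.8/18.3 = 2.1749
CL = 100·r = 217.49 %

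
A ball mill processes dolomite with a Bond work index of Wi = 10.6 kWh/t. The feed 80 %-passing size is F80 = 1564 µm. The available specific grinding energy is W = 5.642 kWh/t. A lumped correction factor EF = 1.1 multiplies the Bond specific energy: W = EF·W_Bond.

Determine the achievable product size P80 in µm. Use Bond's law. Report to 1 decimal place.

W = 10·Wi·(P80^(-½) − F80^(-½))
W_Bond = W / EF = 5.642 / 1.1 = 5.1291 kWh/t
⇒ 1/√P80 = W_Bond/(10·Wi) + 1/√F80
  = 5.1291/(10·10.6) + 1/√1564 = 0.048388 + 0.025286 = 0.073674
P80 = (1/0.073674)² = 13.5734² = 184.24 µm

P80 = 184.2 µm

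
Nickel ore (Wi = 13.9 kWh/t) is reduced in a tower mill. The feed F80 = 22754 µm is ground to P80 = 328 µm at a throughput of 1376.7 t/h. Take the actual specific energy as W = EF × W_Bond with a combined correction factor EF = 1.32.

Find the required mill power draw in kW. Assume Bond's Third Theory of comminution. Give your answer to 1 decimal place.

Bond:  W = 10 Wi (1/√P − 1/√F)
W = 10·13.9·(1/√328 − 1/√22754) = 10·13.9·(0.048586) = 6.7535 kWh/t
W_actual = 1.32 × 6.7535 = 8.9146 kWh/t
Power = W × throughput = 8.9146 kWh/t × 1376.7 t/h = 12272.8 kW

P = 12272.8 kW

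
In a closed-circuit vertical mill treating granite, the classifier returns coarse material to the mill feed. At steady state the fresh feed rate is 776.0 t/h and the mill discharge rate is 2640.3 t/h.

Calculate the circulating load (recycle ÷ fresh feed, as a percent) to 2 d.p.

Steady state: M = F + R.
R = M − F = 2640.3 − 776.0 = 1864.3 t/h
CL = 100·R/F = 100·1864.3/776.0 = 240.24 %

CL = 240.24 %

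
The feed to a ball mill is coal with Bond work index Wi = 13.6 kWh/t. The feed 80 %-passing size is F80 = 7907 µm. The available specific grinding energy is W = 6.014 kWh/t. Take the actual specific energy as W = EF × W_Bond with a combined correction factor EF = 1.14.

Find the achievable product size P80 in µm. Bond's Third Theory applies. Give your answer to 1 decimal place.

P80 = 399.4 µm

W_Bond = 10·Wi·(1/√P₈₀ − 1/√F₈₀)
W_Bond = W / EF = 6.014 / 1.14 = 5.2754 kWh/t
P80^(−½) = W_Bond/(10 Wi) + F80^(−½)
  = 5.2754/(10·13.6) + 1/√7907 = 0.038790 + 0.011246 = 0.050036
P80 = (1/0.050036)² = 19.9857² = 399.43 µm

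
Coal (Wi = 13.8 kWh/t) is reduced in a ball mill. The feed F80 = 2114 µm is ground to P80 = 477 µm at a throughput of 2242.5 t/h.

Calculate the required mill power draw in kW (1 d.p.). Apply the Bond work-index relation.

Bond:  W = 10 Wi (1/√P − 1/√F)
W = 10·13.8·(1/√477 − 1/√2114) = 10·13.8·(0.024037) = 3.3172 kWh/t
P = W·T = 3.3172·2242.5 = 7438.7 kW

P = 7438.7 kW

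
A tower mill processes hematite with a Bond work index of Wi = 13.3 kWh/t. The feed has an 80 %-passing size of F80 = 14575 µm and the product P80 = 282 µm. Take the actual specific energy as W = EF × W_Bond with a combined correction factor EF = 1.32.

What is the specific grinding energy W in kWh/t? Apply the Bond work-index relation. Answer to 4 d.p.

W = 10·Wi·[P80^(−½) − F80^(−½)]
1/√282 = 0.059549;  1/√14575 = 0.008283
W = 10·13.3·(0.059549 − 0.008283) = 6.8184 kWh/t
Apply correction: 6.8184 × 1.32 = 9.0003 kWh/t

W = 9.0003 kWh/t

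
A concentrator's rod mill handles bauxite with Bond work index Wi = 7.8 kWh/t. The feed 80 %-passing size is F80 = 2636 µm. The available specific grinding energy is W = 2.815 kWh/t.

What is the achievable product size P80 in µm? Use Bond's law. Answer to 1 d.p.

P80 = 323.9 µm

Bond: W = 10·Wi·(1/√P80 − 1/√F80)
1/√P80 = 1/√F80 + W/(10·Wi)
  = 2.8150/(10·7.8) + 1/√2636 = 0.036090 + 0.019477 = 0.055567
P80 = (1/0.055567)² = 17.9963² = 323.87 µm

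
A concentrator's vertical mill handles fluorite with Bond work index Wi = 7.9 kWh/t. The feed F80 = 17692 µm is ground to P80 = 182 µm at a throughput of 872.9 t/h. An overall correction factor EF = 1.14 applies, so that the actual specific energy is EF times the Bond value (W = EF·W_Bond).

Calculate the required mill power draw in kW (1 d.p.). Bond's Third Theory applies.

P = 5236.2 kW

W = 10 Wi (1/√P80 − 1/√F80)  [Bond]
W = 10·7.9·(1/√182 − 1/√17692) = 10·7.9·(0.066607) = 5.2619 kWh/t
With EF = 1.14: W = 5.2619·1.14 = 5.9986 kWh/t
P = W·T = 5.9986·872.9 = 5236.2 kW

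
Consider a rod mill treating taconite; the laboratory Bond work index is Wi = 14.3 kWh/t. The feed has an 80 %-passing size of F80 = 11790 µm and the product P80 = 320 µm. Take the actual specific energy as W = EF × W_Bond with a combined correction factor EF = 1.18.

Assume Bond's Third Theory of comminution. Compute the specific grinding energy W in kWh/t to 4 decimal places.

W = 10·Wi·[P80^(−½) − F80^(−½)]
1/√320 = 0.055902;  1/√11790 = 0.009210
W = 10·14.3·(0.055902 − 0.009210) = 6.6770 kWh/t
Corrected W = EF·W_Bond = 1.18·6.6770 = 7.8788 kWh/t

W = 7.8788 kWh/t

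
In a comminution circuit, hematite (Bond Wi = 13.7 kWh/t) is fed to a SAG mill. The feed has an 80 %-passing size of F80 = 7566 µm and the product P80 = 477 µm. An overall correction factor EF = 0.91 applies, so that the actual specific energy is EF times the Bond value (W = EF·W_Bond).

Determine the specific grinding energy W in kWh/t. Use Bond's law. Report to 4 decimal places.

W = 4.2750 kWh/t

W = 10·Wi·(P80^(-½) − F80^(-½))
1/√477 = 0.045787;  1/√7566 = 0.011497
W = 10·13.7·(0.045787 − 0.011497) = 4.6978 kWh/t
Corrected W = EF·W_Bond = 0.91·4.6978 = 4.2750 kWh/t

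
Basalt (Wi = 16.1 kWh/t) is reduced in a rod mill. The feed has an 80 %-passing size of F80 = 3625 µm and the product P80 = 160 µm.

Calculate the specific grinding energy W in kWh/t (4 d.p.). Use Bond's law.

W = 10.0541 kWh/t

W = 10 Wi (P80^-0.5 − F80^-0.5)
1/√160 = 0.079057;  1/√3625 = 0.016609
W = 10·16.1·(0.079057 − 0.016609) = 10.0541 kWh/t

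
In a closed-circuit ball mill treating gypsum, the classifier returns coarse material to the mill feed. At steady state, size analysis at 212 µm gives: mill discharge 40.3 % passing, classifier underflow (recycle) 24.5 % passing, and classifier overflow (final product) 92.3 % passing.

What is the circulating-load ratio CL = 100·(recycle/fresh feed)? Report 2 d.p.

CL = 329.11 %

Mass balance on the −212 µm fraction:
Fd + Rd = Ru + Fo ⇒ R/F = (o−d)/(d−u)
r = (92.3 − 40.3)/(40.3 − 24.5) = 52.0/15.8 = 3.2911
CL = 100·r = 329.11 %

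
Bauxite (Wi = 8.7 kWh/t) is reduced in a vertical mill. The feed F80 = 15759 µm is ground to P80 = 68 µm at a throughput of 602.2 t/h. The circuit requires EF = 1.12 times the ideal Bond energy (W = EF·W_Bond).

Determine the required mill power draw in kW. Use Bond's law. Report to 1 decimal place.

Bond: W = 10·Wi·(1/√P80 − 1/√F80)
W = 10·8.7·(1/√68 − 1/√15759) = 10·8.7·(0.113302) = 9.8573 kWh/t
With EF = 1.12: W = 9.8573·1.12 = 11.0401 kWh/t
Power = W × throughput = 11.0401 kWh/t × 602.2 t/h = 6648.4 kW

P = 6648.4 kW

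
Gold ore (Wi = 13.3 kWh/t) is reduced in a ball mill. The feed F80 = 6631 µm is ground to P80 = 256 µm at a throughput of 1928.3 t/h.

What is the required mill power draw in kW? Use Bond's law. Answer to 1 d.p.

Bond: W = 10·Wi·(1/√P80 − 1/√F80)
W = 10·13.3·(1/√256 − 1/√6631) = 10·13.3·(0.050220) = 6.6792 kWh/t
P = W·T = 6.6792·1928.3 = 12879.5 kW

P = 12879.5 kW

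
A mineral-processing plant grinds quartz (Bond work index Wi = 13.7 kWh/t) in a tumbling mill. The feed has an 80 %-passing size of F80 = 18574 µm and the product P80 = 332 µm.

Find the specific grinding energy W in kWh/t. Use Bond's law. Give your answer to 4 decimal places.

W = 6.5136 kWh/t

W = 10 Wi / √P80 − 10 Wi / √F80
1/√332 = 0.054882;  1/√18574 = 0.007337
W = 10·13.7·(0.054882 − 0.007337) = 6.5136 kWh/t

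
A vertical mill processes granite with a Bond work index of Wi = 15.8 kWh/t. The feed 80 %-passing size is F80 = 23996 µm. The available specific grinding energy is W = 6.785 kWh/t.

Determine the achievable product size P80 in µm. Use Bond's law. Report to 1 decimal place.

W = 10 Wi (1/√P80 − 1/√F80)  [Bond]
1/√P80 = 1/√F80 + W/(10·Wi)
  = 6.7850/(10·15.8) + 1/√23996 = 0.042943 + 0.006456 = 0.049399
P80 = (1/0.049399)² = 20.2435² = 409.80 µm

P80 = 409.8 µm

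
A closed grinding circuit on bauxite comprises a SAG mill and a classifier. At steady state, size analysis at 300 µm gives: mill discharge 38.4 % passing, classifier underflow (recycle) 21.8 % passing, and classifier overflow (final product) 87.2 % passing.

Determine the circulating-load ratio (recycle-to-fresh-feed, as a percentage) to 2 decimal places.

Two-product formula at 300 µm:
r = (o − d)/(d − u)
r = (87.2 − 38.4)/(38.4 − 21.8) = 48.8/16.6 = 2.9398
CL = 100·r = 293.98 %

CL = 293.98 %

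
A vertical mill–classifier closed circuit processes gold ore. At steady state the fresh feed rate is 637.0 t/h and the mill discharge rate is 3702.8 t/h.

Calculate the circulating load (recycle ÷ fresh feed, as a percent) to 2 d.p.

Mill node: discharge = fresh + recycle.
R = M − F = 3702.8 − 637.0 = 3065.8 t/h
CL = 100·R/F = 100·3065.8/637.0 = 481.29 %

CL = 481.29 %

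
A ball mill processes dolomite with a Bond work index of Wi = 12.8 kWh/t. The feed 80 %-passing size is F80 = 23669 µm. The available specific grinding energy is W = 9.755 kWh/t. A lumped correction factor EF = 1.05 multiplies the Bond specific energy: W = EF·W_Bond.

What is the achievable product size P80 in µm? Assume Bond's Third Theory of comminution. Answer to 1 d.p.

W = 10·Wi·[P80^(−½) − F80^(−½)]
W_Bond = W / EF = 9.755 / 1.05 = 9.2905 kWh/t
P80^(−½) = W_Bond/(10 Wi) + F80^(−½)
  = 9.2905/(10·12.8) + 1/√23669 = 0.072582 + 0.006500 = 0.079082
P80 = (1/0.079082)² = 12.6451² = 159.90 µm

P80 = 159.9 µm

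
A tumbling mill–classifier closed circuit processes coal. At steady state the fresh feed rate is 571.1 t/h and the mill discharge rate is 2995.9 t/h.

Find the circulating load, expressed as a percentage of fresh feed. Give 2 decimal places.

Discharge = new feed + return, hence
R = M − F = 2995.9 − 571.1 = 2424.8 t/h
CL = 100·R/F = 100·2424.8/571.1 = 424.58 %

CL = 424.58 %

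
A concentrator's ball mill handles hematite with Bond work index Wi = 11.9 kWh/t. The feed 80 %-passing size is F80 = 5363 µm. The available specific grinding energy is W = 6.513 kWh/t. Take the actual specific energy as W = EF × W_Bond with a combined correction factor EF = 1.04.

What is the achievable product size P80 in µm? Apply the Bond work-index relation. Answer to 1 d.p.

W_Bond = 10·Wi·(1/√P₈₀ − 1/√F₈₀)
W_Bond = W / EF = 6.513 / 1.04 = 6.2625 kWh/t
P80^-0.5 = F80^-0.5 + W_Bond/(10 Wi)
  = 6.2625/(10·11.9) + 1/√5363 = 0.052626 + 0.013655 = 0.066281
P80 = (1/0.066281)² = 15.0872² = 227.62 µm

P80 = 227.6 µm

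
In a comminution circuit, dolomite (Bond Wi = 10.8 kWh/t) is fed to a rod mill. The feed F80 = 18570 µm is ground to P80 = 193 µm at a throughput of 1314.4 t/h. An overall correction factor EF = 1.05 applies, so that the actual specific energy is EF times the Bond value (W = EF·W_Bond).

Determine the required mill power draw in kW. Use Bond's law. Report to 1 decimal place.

P = 9635.3 kW

Bond: W = 10·Wi·(1/√P80 − 1/√F80)
W = 10·10.8·(1/√193 − 1/√18570) = 10·10.8·(0.064643) = 6.9815 kWh/t
Apply correction: 6.9815 × 1.05 = 7.3306 kWh/t
P_mill = W·ṁ = 7.3306·1314.4 = 9635.3 kW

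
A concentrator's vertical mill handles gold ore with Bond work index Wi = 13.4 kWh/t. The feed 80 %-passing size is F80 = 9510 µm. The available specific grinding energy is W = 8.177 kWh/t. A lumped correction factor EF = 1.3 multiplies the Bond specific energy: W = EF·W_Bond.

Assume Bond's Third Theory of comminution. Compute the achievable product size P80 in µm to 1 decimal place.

W = 10 Wi (1/√P80 − 1/√F80)  [Bond]
W_Bond = W / EF = 8.177 / 1.3 = 6.2900 kWh/t
1/√P80 = 1/√F80 + W_Bond/(10·Wi)
  = 6.2900/(10·13.4) + 1/√9510 = 0.046940 + 0.010254 = 0.057195
P80 = (1/0.057195)² = 17.4841² = 305.70 µm

P80 = 305.7 µm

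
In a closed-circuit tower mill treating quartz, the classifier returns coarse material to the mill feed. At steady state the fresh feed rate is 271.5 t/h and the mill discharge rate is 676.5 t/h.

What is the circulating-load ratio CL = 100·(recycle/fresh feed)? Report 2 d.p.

CL = 149.17 %

M = F + R at steady state, so:
R = M − F = 676.5 − 271.5 = 405.0 t/h
CL = 100·R/F = 100·405.0/271.5 = 149.17 %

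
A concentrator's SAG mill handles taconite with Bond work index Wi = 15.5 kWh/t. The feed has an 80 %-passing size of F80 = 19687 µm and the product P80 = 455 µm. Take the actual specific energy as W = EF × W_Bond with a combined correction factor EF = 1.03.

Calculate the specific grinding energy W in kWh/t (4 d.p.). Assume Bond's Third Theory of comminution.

W = 6.3467 kWh/t

W = 10 Wi / √P80 − 10 Wi / √F80
1/√455 = 0.046881;  1/√19687 = 0.007127
W = 10·15.5·(0.046881 − 0.007127) = 6.1618 kWh/t
Apply correction: 6.1618 × 1.03 = 6.3467 kWh/t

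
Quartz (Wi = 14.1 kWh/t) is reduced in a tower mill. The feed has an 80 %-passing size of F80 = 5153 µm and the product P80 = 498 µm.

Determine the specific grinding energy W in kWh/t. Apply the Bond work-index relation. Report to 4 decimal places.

W = 4.3541 kWh/t

W = 10·Wi·[P80^(−½) − F80^(−½)]
1/√498 = 0.044811;  1/√5153 = 0.013931
W = 10·14.1·(0.044811 − 0.013931) = 4.3541 kWh/t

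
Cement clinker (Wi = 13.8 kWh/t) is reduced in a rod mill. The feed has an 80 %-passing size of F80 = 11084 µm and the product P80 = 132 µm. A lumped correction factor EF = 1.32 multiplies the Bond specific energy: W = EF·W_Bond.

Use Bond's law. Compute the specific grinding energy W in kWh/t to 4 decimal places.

W = 14.1248 kWh/t

W = 10 Wi / √P80 − 10 Wi / √F80
1/√132 = 0.087039;  1/√11084 = 0.009498
W = 10·13.8·(0.087039 − 0.009498) = 10.7006 kWh/t
Apply correction: 10.7006 × 1.32 = 14.1248 kWh/t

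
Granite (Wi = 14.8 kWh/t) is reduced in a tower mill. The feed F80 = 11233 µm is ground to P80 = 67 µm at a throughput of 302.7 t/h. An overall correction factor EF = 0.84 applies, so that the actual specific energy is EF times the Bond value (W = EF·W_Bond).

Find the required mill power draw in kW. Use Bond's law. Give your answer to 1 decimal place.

W = 10·Wi·(P80^(-½) − F80^(-½))
W = 10·14.8·(1/√67 − 1/√11233) = 10·14.8·(0.112734) = 16.6847 kWh/t
With EF = 0.84: W = 16.6847·0.84 = 14.0151 kWh/t
Mill draw = 14.0151 × 302.7 = 4242.4 kW

P = 4242.4 kW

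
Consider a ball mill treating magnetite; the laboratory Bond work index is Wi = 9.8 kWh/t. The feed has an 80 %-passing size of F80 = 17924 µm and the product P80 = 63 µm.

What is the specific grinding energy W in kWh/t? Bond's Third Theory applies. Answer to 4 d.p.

W = 11.6148 kWh/t

W = 10 Wi (P80^-0.5 − F80^-0.5)
1/√63 = 0.125988;  1/√17924 = 0.007469
W = 10·9.8·(0.125988 − 0.007469) = 11.6148 kWh/t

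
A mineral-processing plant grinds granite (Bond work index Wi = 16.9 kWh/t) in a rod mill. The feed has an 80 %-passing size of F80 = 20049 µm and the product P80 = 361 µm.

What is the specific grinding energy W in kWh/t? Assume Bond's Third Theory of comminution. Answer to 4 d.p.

W = 7.7012 kWh/t

W = 10 Wi (1/√P80 − 1/√F80)  [Bond]
1/√361 = 0.052632;  1/√20049 = 0.007062
W = 10·16.9·(0.052632 − 0.007062) = 7.7012 kWh/t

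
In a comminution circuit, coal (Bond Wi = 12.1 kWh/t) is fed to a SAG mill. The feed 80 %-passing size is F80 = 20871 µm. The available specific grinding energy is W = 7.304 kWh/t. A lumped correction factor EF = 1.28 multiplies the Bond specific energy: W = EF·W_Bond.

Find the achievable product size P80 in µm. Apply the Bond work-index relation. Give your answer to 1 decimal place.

P80 = 341.9 µm

Bond:  W = 10 Wi (1/√P − 1/√F)
W_Bond = W / EF = 7.304 / 1.28 = 5.7062 kWh/t
P80^-0.5 = F80^-0.5 + W_Bond/(10 Wi)
  = 5.7062/(10·12.1) + 1/√20871 = 0.047159 + 0.006922 = 0.054081
P80 = (1/0.054081)² = 18.4908² = 341.91 µm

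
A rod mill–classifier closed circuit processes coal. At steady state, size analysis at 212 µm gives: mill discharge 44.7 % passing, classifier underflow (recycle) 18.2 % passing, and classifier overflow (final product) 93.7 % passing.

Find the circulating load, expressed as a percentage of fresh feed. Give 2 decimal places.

Mass balance on the −212 µm fraction:
(1+r)·d = r·u + o ⇒ r = (o−d)/(d−u)
r = (93.7 − 44.7)/(44.7 − 18.2) = 49.0/26.5 = 1.8491
CL = 100·r = 184.91 %

CL = 184.91 %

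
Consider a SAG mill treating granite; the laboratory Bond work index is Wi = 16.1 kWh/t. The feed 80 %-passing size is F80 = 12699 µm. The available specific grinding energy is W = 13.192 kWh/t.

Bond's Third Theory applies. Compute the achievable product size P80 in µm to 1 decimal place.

W = 10 Wi (P80^-0.5 − F80^-0.5)
P80^(−½) = W/(10 Wi) + F80^(−½)
  = 13.1920/(10·16.1) + 1/√12699 = 0.081938 + 0.008874 = 0.090812
P80 = (1/0.090812)² = 11.0118² = 121.26 µm

P80 = 121.3 µm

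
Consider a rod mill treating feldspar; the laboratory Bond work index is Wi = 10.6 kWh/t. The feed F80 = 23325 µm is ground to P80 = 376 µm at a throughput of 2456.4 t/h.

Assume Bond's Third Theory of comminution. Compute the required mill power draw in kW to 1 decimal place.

Bond: W = 10·Wi·(1/√P80 − 1/√F80)
W = 10·10.6·(1/√376 − 1/√23325) = 10·10.6·(0.045023) = 4.7725 kWh/t
Mill draw = 4.7725 × 2456.4 = 11723.1 kW

P = 11723.1 kW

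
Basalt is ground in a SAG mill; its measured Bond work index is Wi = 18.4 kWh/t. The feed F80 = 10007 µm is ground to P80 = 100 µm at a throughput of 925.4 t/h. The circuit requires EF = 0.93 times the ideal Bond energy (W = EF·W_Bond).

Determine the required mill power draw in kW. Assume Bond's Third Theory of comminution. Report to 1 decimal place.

Bond: W = 10·Wi·(1/√P80 − 1/√F80)
W = 10·18.4·(1/√100 − 1/√10007) = 10·18.4·(0.090003) = 16.5606 kWh/t
Corrected W = EF·W_Bond = 0.93·16.5606 = 15.4014 kWh/t
Power = W × throughput = 15.4014 kWh/t × 925.4 t/h = 14252.5 kW

P = 14252.5 kW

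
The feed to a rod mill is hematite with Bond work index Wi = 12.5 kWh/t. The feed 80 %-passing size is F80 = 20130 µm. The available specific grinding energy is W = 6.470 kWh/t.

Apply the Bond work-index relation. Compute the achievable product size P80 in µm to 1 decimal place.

Bond:  W = 10 Wi (1/√P − 1/√F)
⇒ 1/√P80 = W/(10 Wi) + 1/√F80
  = 6.4700/(10·12.5) + 1/√20130 = 0.051760 + 0.007048 = 0.058808
P80 = (1/0.058808)² = 17.0044² = 289.15 µm

P80 = 289.2 µm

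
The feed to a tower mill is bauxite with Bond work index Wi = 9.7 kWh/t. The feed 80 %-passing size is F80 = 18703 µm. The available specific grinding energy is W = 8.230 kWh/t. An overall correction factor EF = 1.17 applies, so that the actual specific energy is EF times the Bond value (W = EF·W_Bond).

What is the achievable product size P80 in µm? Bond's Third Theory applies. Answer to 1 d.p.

P80 = 156.9 µm

W = 10·Wi·[P80^(−½) − F80^(−½)]
W_Bond = W / EF = 8.230 / 1.17 = 7.0342 kWh/t
P80^-0.5 = F80^-0.5 + W_Bond/(10 Wi)
  = 7.0342/(10·9.7) + 1/√18703 = 0.072517 + 0.007312 = 0.079830
P80 = (1/0.079830)² = 12.5267² = 156.92 µm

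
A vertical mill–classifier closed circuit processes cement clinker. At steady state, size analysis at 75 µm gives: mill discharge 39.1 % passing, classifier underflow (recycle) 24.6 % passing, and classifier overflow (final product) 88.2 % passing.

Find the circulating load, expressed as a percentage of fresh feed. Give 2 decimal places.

CL = 338.62 %

Two-product formula at 75 µm:
(1+r)·d = r·u + o ⇒ r = (o−d)/(d−u)
r = (88.2 − 39.1)/(39.1 − 24.6) = 49.1/14.5 = 3.3862
CL = 100·r = 338.62 %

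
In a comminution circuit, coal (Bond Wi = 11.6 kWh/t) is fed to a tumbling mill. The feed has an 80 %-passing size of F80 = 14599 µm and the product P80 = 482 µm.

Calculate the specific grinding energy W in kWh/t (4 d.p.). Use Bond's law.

W = 4.3236 kWh/t

Bond: W = 10·Wi·(1/√P80 − 1/√F80)
1/√482 = 0.045549;  1/√14599 = 0.008276
W = 10·11.6·(0.045549 − 0.008276) = 4.3236 kWh/t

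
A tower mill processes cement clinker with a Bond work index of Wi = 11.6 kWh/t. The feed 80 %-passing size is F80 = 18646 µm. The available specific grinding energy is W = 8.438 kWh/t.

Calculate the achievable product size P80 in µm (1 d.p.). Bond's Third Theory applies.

W = 10·Wi·(P80^(-½) − F80^(-½))
1/√P80 = 1/√F80 + W/(10·Wi)
  = 8.4380/(10·11.6) + 1/√18646 = 0.072741 + 0.007323 = 0.080065
P80 = (1/0.080065)² = 12.4899² = 156.00 µm

P80 = 156.0 µm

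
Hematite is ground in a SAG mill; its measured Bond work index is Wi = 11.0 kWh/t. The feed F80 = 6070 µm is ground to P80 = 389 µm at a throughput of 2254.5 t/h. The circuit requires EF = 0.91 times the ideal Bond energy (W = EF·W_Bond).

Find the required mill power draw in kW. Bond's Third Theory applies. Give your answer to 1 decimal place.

Bond:  W = 10 Wi (1/√P − 1/√F)
W = 10·11.0·(1/√389 − 1/√6070) = 10·11.0·(0.037867) = 4.1653 kWh/t
Apply correction: 4.1653 × 0.91 = 3.7905 kWh/t
P = W·T = 3.7905·2254.5 = 8545.6 kW

P = 8545.6 kW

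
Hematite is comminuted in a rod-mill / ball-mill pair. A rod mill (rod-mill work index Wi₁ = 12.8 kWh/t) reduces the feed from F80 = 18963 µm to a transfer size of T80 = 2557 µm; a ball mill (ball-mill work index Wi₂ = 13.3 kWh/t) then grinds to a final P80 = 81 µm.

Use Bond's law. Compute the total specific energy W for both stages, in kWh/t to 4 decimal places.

W = 13.7494 kWh/t

Bond: W = 10·Wi·(1/√P80 − 1/√F80)
Stage 1 (18963→2557 µm, Wi₁=12.8): W₁ = 10·12.8·(0.019776 − 0.007262) = 1.6018 kWh/t
Stage 2 (2557→81 µm, Wi₂=13.3): W₂ = 10·13.3·(0.111111 − 0.019776) = 12.1476 kWh/t
W = W₁ + W₂ = 1.6018 + 12.1476 = 13.7494 kWh/t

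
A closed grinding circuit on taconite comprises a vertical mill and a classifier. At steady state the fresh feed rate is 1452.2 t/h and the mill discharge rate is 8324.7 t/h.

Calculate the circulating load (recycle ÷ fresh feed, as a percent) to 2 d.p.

Discharge = new feed + return, hence
R = M − F = 8324.7 − 1452.2 = 6872.5 t/h
CL = 100·R/F = 100·6872.5/1452.2 = 473.25 %

CL = 473.25 %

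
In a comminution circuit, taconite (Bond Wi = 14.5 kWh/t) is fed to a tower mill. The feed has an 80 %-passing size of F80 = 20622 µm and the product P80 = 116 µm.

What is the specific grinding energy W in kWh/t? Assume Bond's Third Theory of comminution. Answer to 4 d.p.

W = 12.4532 kWh/t

Bond:  W = 10 Wi (1/√P − 1/√F)
1/√116 = 0.092848;  1/√20622 = 0.006964
W = 10·14.5·(0.092848 − 0.006964) = 12.4532 kWh/t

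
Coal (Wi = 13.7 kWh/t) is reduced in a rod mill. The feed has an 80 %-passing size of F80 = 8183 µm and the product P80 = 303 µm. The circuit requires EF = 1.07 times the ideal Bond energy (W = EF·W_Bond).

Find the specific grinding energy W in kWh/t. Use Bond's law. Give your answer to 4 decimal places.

W = 6.8009 kWh/t

Bond:  W = 10 Wi (1/√P − 1/√F)
1/√303 = 0.057448;  1/√8183 = 0.011055
W = 10·13.7·(0.057448 − 0.011055) = 6.3560 kWh/t
With EF = 1.07: W = 6.3560·1.07 = 6.8009 kWh/t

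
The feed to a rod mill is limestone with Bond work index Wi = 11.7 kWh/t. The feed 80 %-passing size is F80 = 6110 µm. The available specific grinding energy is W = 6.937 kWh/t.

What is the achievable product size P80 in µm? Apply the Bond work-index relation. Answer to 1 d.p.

W = 10·Wi·[P80^(−½) − F80^(−½)]
⇒ 1/√P80 = W/(10·Wi) + 1/√F80
  = 6.9370/(10·11.7) + 1/√6110 = 0.059291 + 0.012793 = 0.072084
P80 = (1/0.072084)² = 13.8727² = 192.45 µm

P80 = 192.5 µm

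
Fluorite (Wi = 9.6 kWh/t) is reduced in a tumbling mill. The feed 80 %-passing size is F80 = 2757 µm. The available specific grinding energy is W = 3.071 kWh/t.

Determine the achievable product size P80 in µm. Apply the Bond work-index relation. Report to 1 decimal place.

W = 10 Wi (P80^-0.5 − F80^-0.5)
1/√P80 = 1/√F80 + W/(10·Wi)
  = 3.0710/(10·9.6) + 1/√2757 = 0.031990 + 0.019045 = 0.051035
P80 = (1/0.051035)² = 19.5945² = 383.95 µm

P80 = 383.9 µm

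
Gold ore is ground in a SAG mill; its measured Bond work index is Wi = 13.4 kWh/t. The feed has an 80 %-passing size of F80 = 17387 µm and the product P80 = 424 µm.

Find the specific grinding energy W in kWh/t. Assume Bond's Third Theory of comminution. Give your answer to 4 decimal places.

W = 5.4914 kWh/t

W_Bond = 10·Wi·(1/√P₈₀ − 1/√F₈₀)
1/√424 = 0.048564;  1/√17387 = 0.007584
W = 10·13.4·(0.048564 − 0.007584) = 5.4914 kWh/t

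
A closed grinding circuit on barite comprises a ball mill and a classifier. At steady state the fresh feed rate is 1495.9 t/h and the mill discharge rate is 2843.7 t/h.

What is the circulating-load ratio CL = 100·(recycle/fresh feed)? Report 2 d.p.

Discharge = new feed + return, hence
R = M − F = 2843.7 − 1495.9 = 1347.8 t/h
CL = 100·R/F = 100·1347.8/1495.9 = 90.10 %

CL = 90.10 %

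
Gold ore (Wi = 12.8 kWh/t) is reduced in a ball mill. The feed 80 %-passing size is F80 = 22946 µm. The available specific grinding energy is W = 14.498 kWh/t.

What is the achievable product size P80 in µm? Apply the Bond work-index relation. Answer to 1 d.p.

P80 = 69.6 µm

W = 10 Wi / √P80 − 10 Wi / √F80
1/√P80 = 1/√F80 + W/(10·Wi)
  = 14.4980/(10·12.8) + 1/√22946 = 0.113266 + 0.006602 = 0.119867
P80 = (1/0.119867)² = 8.3426² = 69.60 µm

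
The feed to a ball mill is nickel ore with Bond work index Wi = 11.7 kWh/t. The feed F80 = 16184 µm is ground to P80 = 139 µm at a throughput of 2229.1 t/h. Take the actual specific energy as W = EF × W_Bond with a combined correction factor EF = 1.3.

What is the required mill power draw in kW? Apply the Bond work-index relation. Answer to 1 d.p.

W = 10 Wi (P80^-0.5 − F80^-0.5)
W = 10·11.7·(1/√139 − 1/√16184) = 10·11.7·(0.076958) = 9.0041 kWh/t
With EF = 1.3: W = 9.0041·1.3 = 11.7054 kWh/t
Power = W × throughput = 11.7054 kWh/t × 2229.1 t/h = 26092.4 kW

P = 26092.4 kW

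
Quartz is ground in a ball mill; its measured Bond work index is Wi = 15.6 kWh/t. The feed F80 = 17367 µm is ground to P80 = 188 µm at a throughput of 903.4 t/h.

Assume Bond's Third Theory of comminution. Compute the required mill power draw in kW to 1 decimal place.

P = 9209.0 kW

W = 10·Wi·[P80^(−½) − F80^(−½)]
W = 10·15.6·(1/√188 − 1/√17367) = 10·15.6·(0.065344) = 10.1937 kWh/t
P = W·T = 10.1937·903.4 = 9209.0 kW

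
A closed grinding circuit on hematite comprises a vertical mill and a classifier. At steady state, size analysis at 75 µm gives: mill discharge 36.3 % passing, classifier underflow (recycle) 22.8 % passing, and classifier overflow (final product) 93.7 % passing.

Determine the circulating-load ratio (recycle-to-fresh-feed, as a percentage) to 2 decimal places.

Let r = R/F. Size balance at 75 µm:
(1+r)d = ru + o → r = (o−d)/(d−u)
r = (93.7 − 36.3)/(36.3 − 22.8) = 57.4/13.5 = 4.2519
CL = 100·r = 425.19 %

CL = 425.19 %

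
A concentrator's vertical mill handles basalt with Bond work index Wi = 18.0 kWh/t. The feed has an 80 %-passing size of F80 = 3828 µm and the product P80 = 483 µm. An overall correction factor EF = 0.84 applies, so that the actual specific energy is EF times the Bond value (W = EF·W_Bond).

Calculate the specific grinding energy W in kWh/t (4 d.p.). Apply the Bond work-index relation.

W = 4.4360 kWh/t

Bond:  W = 10 Wi (1/√P − 1/√F)
1/√483 = 0.045502;  1/√3828 = 0.016163
W = 10·18.0·(0.045502 − 0.016163) = 5.2810 kWh/t
W_actual = 0.84 × 5.2810 = 4.4360 kWh/t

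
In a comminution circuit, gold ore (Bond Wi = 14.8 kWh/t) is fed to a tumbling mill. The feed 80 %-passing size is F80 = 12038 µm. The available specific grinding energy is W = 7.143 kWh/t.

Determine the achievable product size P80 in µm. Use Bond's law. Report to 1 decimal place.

P80 = 303.7 µm

Bond:  W = 10 Wi (1/√P − 1/√F)
1/√P80 = 1/√F80 + W/(10·Wi)
  = 7.1430/(10·14.8) + 1/√12038 = 0.048264 + 0.009114 = 0.057378
P80 = (1/0.057378)² = 17.4283² = 303.75 µm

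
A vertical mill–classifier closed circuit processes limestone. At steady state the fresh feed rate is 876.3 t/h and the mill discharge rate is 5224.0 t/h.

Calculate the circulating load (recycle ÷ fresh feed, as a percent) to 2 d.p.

Steady state: M = F + R.
R = M − F = 5224.0 − 876.3 = 4347.7 t/h
CL = 100·R/F = 100·4347.7/876.3 = 496.14 %

CL = 496.14 %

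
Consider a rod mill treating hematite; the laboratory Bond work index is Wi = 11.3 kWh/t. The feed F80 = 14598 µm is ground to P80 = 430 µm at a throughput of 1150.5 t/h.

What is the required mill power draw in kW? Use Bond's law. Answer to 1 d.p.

P = 5193.5 kW

W_Bond = 10·Wi·(1/√P₈₀ − 1/√F₈₀)
W = 10·11.3·(1/√430 − 1/√14598) = 10·11.3·(0.039948) = 4.5141 kWh/t
P_mill = W·ṁ = 4.5141·1150.5 = 5193.5 kW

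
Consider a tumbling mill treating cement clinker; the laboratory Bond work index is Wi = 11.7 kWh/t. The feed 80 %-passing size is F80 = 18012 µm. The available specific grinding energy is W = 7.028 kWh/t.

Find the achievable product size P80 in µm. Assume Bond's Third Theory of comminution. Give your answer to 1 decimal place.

W = 10·Wi·(P80^(-½) − F80^(-½))
P80^-0.5 = F80^-0.5 + W/(10 Wi)
  = 7.0280/(10·11.7) + 1/√18012 = 0.060068 + 0.007451 = 0.067519
P80 = (1/0.067519)² = 14.8105² = 219.35 µm

P80 = 219.4 µm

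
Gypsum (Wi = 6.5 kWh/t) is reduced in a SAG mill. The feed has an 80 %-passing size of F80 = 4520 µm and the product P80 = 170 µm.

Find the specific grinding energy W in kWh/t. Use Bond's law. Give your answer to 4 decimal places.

Bond: W = 10·Wi·(1/√P80 − 1/√F80)
1/√170 = 0.076696;  1/√4520 = 0.014874
W = 10·6.5·(0.076696 − 0.014874) = 4.0185 kWh/t

W = 4.0185 kWh/t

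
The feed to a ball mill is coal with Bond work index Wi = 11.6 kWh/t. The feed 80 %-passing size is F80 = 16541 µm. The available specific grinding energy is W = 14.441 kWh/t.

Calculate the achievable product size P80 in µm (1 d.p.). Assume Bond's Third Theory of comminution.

W = 10 Wi (1/√P80 − 1/√F80)  [Bond]
P80^(−½) = W/(10 Wi) + F80^(−½)
  = 14.4410/(10·11.6) + 1/√16541 = 0.124491 + 0.007775 = 0.132267
P80 = (1/0.132267)² = 7.5605² = 57.16 µm

P80 = 57.2 µm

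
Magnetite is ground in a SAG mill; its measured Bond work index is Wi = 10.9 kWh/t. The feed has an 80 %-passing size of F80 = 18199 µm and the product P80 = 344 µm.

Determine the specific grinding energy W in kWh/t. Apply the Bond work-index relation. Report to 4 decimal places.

W_Bond = 10·Wi·(1/√P₈₀ − 1/√F₈₀)
1/√344 = 0.053916;  1/√18199 = 0.007413
W = 10·10.9·(0.053916 − 0.007413) = 5.0689 kWh/t

W = 5.0689 kWh/t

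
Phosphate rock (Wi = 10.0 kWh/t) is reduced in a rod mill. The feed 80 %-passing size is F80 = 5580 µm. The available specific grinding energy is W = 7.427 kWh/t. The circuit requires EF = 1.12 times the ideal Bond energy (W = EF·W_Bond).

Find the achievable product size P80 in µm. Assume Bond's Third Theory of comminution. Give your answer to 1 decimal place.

W_Bond = 10·Wi·(1/√P₈₀ − 1/√F₈₀)
W_Bond = W / EF = 7.427 / 1.12 = 6.6312 kWh/t
P80^(−½) = W_Bond/(10 Wi) + F80^(−½)
  = 6.6312/(10·10.0) + 1/√5580 = 0.066312 + 0.013387 = 0.079699
P80 = (1/0.079699)² = 12.5471² = 157.43 µm

P80 = 157.4 µm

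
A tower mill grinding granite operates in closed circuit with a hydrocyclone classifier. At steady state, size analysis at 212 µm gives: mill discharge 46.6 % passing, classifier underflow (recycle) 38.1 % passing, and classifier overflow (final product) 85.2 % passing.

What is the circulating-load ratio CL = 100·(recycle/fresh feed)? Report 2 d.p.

CL = 454.12 %

Classifier node, passing 212 µm:
d + r·d = r·u + o → r(d−u) = o−d
r = (85.2 − 46.6)/(46.6 − 38.1) = 38.6/8.5 = 4.5412
CL = 100·r = 454.12 %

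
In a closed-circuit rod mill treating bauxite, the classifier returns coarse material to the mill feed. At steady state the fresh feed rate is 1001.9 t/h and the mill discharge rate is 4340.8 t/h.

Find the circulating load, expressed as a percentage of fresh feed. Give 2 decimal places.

Mill node: discharge = fresh + recycle.
R = M − F = 4340.8 − 1001.9 = 3338.9 t/h
CL = 100·R/F = 100·3338.9/1001.9 = 333.26 %

CL = 333.26 %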